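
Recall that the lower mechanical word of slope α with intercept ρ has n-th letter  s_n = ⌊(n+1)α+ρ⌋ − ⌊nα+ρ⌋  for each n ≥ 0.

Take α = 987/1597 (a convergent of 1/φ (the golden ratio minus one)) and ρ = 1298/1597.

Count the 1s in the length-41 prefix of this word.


#1s = Σ_{n=0}^{40} s_n = Σ_{n=0}^{40} (⌊(n+1)α+ρ⌋ − ⌊nα+ρ⌋)
the sum telescopes: every ⌊nα+ρ⌋ with 0 < n < 41 appears once with + and once with −, leaving ⌊41α+ρ⌋ − ⌊0·α+ρ⌋
41α + ρ = (41·987 + 1298) / 1597 = 41765/1597
ρ = 1298/1597
⌊41765/1597⌋ = 26,  ⌊1298/1597⌋ = 0
#1s = 26 − 0 = 26

26


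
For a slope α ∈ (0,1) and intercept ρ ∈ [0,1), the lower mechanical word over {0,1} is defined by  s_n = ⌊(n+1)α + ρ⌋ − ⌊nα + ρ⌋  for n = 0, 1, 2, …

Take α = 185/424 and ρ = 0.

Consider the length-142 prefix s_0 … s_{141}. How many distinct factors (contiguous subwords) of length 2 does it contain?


3

t_n = ⌊(n·185)/424⌋ for n = 0 … 142:
  n=0…9: ⌊0/424⌋=0 ⌊185/424⌋=0 ⌊370/424⌋=0 ⌊555/424⌋=1 ⌊740/424⌋=1 ⌊925/424⌋=2 ⌊1110/424⌋=2 ⌊1295/424⌋=3 ⌊1480/424⌋=3 ⌊1665/424⌋=3
  n=10…19: ⌊1850/424⌋=4 ⌊2035/424⌋=4 ⌊2220/424⌋=5 ⌊2405/424⌋=5 ⌊2590/424⌋=6 ⌊2775/424⌋=6 ⌊2960/424⌋=6 ⌊3145/424⌋=7 ⌊3330/424⌋=7 ⌊3515/424⌋=8
  n=20…29: ⌊3700/424⌋=8 ⌊3885/424⌋=9 ⌊4070/424⌋=9 ⌊4255/424⌋=10 ⌊4440/424⌋=10 ⌊4625/424⌋=10 ⌊4810/424⌋=11 ⌊4995/424⌋=11 ⌊5180/424⌋=12 ⌊5365/424⌋=12
  n=30…39: ⌊5550/424⌋=13 ⌊5735/424⌋=13 ⌊5920/424⌋=13 ⌊6105/424⌋=14 ⌊6290/424⌋=14 ⌊6475/424⌋=15 ⌊6660/424⌋=15 ⌊6845/424⌋=16 ⌊7030/424⌋=16 ⌊7215/424⌋=17
  n=40…49: ⌊7400/424⌋=17 ⌊7585/424⌋=17 ⌊7770/424⌋=18 ⌊7955/424⌋=18 ⌊8140/424⌋=19 ⌊8325/424⌋=19 ⌊8510/424⌋=20 ⌊8695/424⌋=20 ⌊8880/424⌋=20 ⌊9065/424⌋=21
  n=50…59: ⌊9250/424⌋=21 ⌊9435/424⌋=22 ⌊9620/424⌋=22 ⌊9805/424⌋=23 ⌊9990/424⌋=23 ⌊10175/424⌋=23 ⌊10360/424⌋=24 ⌊10545/424⌋=24 ⌊10730/424⌋=25 ⌊10915/424⌋=25
  n=60…69: ⌊11100/424⌋=26 ⌊11285/424⌋=26 ⌊11470/424⌋=27 ⌊11655/424⌋=27 ⌊11840/424⌋=27 ⌊12025/424⌋=28 ⌊12210/424⌋=28 ⌊12395/424⌋=29 ⌊12580/424⌋=29 ⌊12765/424⌋=30
  n=70…79: ⌊12950/424⌋=30 ⌊13135/424⌋=30 ⌊13320/424⌋=31 ⌊13505/424⌋=31 ⌊13690/424⌋=32 ⌊13875/424⌋=32 ⌊14060/424⌋=33 ⌊14245/424⌋=33 ⌊14430/424⌋=34 ⌊14615/424⌋=34
  n=80…89: ⌊14800/424⌋=34 ⌊14985/424⌋=35 ⌊15170/424⌋=35 ⌊15355/424⌋=36 ⌊15540/424⌋=36 ⌊15725/424⌋=37 ⌊15910/424⌋=37 ⌊16095/424⌋=37 ⌊16280/424⌋=38 ⌊16465/424⌋=38
  n=90…99: ⌊16650/424⌋=39 ⌊16835/424⌋=39 ⌊17020/424⌋=40 ⌊17205/424⌋=40 ⌊17390/424⌋=41 ⌊17575/424⌋=41 ⌊17760/424⌋=41 ⌊17945/424⌋=42 ⌊18130/424⌋=42 ⌊18315/424⌋=43
  n=100…109: ⌊18500/424⌋=43 ⌊18685/424⌋=44 ⌊18870/424⌋=44 ⌊19055/424⌋=44 ⌊19240/424⌋=45 ⌊19425/424⌋=45 ⌊19610/424⌋=46 ⌊19795/424⌋=46 ⌊19980/424⌋=47 ⌊20165/424⌋=47
  n=110…119: ⌊20350/424⌋=47 ⌊20535/424⌋=48 ⌊20720/424⌋=48 ⌊20905/424⌋=49 ⌊21090/424⌋=49 ⌊21275/424⌋=50 ⌊21460/424⌋=50 ⌊21645/424⌋=51 ⌊21830/424⌋=51 ⌊22015/424⌋=51
  n=120…129: ⌊22200/424⌋=52 ⌊22385/424⌋=52 ⌊22570/424⌋=53 ⌊22755/424⌋=53 ⌊22940/424⌋=54 ⌊23125/424⌋=54 ⌊23310/424⌋=54 ⌊23495/424⌋=55 ⌊23680/424⌋=55 ⌊23865/424⌋=56
  n=130…139: ⌊24050/424⌋=56 ⌊24235/424⌋=57 ⌊24420/424⌋=57 ⌊24605/424⌋=58 ⌊24790/424⌋=58 ⌊24975/424⌋=58 ⌊25160/424⌋=59 ⌊25345/424⌋=59 ⌊25530/424⌋=60 ⌊25715/424⌋=60
  n=140…142: ⌊25900/424⌋=61 ⌊26085/424⌋=61 ⌊26270/424⌋=61
s_n = t_(n+1) − t_n for n = 0 … 141 gives
prefix = 0010101001010100101010100101010010101010010101001010100101010100101010010101010010101001010101001010100101010010101010010101001010101001010100
slide a length-2 window over [0..1] … [140..141] (141 windows); first occurrence of each distinct factor:
  [  0..  1] 00
  [  1..  2] 01
  [  2..  3] 10
  (the other 138 windows repeat one of these)
distinct factors: {00, 01, 10}
count = 3  (Sturmian bound for length 2 is 3)


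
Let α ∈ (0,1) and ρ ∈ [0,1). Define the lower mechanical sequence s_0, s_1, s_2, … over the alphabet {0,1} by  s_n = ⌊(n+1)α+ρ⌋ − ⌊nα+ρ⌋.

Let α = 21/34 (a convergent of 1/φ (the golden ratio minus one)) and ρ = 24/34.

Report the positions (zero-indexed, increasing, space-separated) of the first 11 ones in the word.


n=0: ⌊45/34⌋−⌊24/34⌋ = 1−0 = 1  ← one
n=1: ⌊66/34⌋−⌊45/34⌋ = 1−1 = 0
n=2: ⌊87/34⌋−⌊66/34⌋ = 2−1 = 1  ← one
n=3: ⌊108/34⌋−⌊87/34⌋ = 3−2 = 1  ← one
n=4: ⌊129/34⌋−⌊108/34⌋ = 3−3 = 0
n=5: ⌊150/34⌋−⌊129/34⌋ = 4−3 = 1  ← one
n=6: ⌊171/34⌋−⌊150/34⌋ = 5−4 = 1  ← one
n=7: ⌊192/34⌋−⌊171/34⌋ = 5−5 = 0
n=8: ⌊213/34⌋−⌊192/34⌋ = 6−5 = 1  ← one
n=9: ⌊234/34⌋−⌊213/34⌋ = 6−6 = 0
n=10: ⌊255/34⌋−⌊234/34⌋ = 7−6 = 1  ← one
n=11: ⌊276/34⌋−⌊255/34⌋ = 8−7 = 1  ← one
n=12: ⌊297/34⌋−⌊276/34⌋ = 8−8 = 0
n=13: ⌊318/34⌋−⌊297/34⌋ = 9−8 = 1  ← one
n=14: ⌊339/34⌋−⌊318/34⌋ = 9−9 = 0
n=15: ⌊360/34⌋−⌊339/34⌋ = 10−9 = 1  ← one
n=16: ⌊381/34⌋−⌊360/34⌋ = 11−10 = 1  ← one
positions of the first 11 ones: 0 2 3 5 6 8 10 11 13 15 16

0 2 3 5 6 8 10 11 13 15 16


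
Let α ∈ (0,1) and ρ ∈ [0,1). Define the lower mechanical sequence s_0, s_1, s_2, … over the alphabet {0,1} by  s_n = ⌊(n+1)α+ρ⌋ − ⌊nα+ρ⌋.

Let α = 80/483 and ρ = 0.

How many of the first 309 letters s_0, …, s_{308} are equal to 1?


51

#1s = Σ_{n=0}^{308} s_n = Σ_{n=0}^{308} (⌊(n+1)α+ρ⌋ − ⌊nα+ρ⌋)
the sum telescopes: every ⌊nα+ρ⌋ with 0 < n < 309 appears once with + and once with −, leaving ⌊309α+ρ⌋ − ⌊0·α+ρ⌋
309α + ρ = (309·80) / 483 = 24720/483
ρ = 0/483
⌊24720/483⌋ = 51,  ⌊0/483⌋ = 0
#1s = 51 − 0 = 51


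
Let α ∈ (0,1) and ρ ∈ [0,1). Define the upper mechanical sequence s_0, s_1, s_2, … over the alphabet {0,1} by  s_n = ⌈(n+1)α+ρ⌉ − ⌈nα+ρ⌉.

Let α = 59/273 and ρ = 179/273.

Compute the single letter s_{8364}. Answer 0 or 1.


0

(n+1)α + ρ = (8365·59 + 179) / 273 = 493714/273
nα + ρ     = (8364·59 + 179) / 273 = 493655/273
⌈493714/273⌉ = 1809,  ⌈493655/273⌉ = 1809
s_{8364} = 1809 − 1809 = 0


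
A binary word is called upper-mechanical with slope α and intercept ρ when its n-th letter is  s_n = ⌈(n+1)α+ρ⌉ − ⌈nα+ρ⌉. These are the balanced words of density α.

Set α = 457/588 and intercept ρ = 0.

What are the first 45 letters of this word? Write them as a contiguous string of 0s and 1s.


n=0: ⌈(1·457)/588⌉ − ⌈(0·457)/588⌉ = ⌈457/588⌉ − ⌈0/588⌉ = 1 − 0 = 1
n=1: ⌈(2·457)/588⌉ − ⌈(1·457)/588⌉ = ⌈914/588⌉ − ⌈457/588⌉ = 2 − 1 = 1
n=2: ⌈(3·457)/588⌉ − ⌈(2·457)/588⌉ = ⌈1371/588⌉ − ⌈914/588⌉ = 3 − 2 = 1
n=3: ⌈(4·457)/588⌉ − ⌈(3·457)/588⌉ = ⌈1828/588⌉ − ⌈1371/588⌉ = 4 − 3 = 1
n=4: ⌈(5·457)/588⌉ − ⌈(4·457)/588⌉ = ⌈2285/588⌉ − ⌈1828/588⌉ = 4 − 4 = 0
n=5: ⌈(6·457)/588⌉ − ⌈(5·457)/588⌉ = ⌈2742/588⌉ − ⌈2285/588⌉ = 5 − 4 = 1
n=6: ⌈(7·457)/588⌉ − ⌈(6·457)/588⌉ = ⌈3199/588⌉ − ⌈2742/588⌉ = 6 − 5 = 1
n=7: ⌈(8·457)/588⌉ − ⌈(7·457)/588⌉ = ⌈3656/588⌉ − ⌈3199/588⌉ = 7 − 6 = 1
n=8: ⌈(9·457)/588⌉ − ⌈(8·457)/588⌉ = ⌈4113/588⌉ − ⌈3656/588⌉ = 7 − 7 = 0
n=9: ⌈(10·457)/588⌉ − ⌈(9·457)/588⌉ = ⌈4570/588⌉ − ⌈4113/588⌉ = 8 − 7 = 1
n=10: ⌈(11·457)/588⌉ − ⌈(10·457)/588⌉ = ⌈5027/588⌉ − ⌈4570/588⌉ = 9 − 8 = 1
n=11: ⌈(12·457)/588⌉ − ⌈(11·457)/588⌉ = ⌈5484/588⌉ − ⌈5027/588⌉ = 10 − 9 = 1
n=12: ⌈(13·457)/588⌉ − ⌈(12·457)/588⌉ = ⌈5941/588⌉ − ⌈5484/588⌉ = 11 − 10 = 1
n=13: ⌈(14·457)/588⌉ − ⌈(13·457)/588⌉ = ⌈6398/588⌉ − ⌈5941/588⌉ = 11 − 11 = 0
n=14: ⌈(15·457)/588⌉ − ⌈(14·457)/588⌉ = ⌈6855/588⌉ − ⌈6398/588⌉ = 12 − 11 = 1
n=15: ⌈(16·457)/588⌉ − ⌈(15·457)/588⌉ = ⌈7312/588⌉ − ⌈6855/588⌉ = 13 − 12 = 1
n=16: ⌈(17·457)/588⌉ − ⌈(16·457)/588⌉ = ⌈7769/588⌉ − ⌈7312/588⌉ = 14 − 13 = 1
n=17: ⌈(18·457)/588⌉ − ⌈(17·457)/588⌉ = ⌈8226/588⌉ − ⌈7769/588⌉ = 14 − 14 = 0
n=18: ⌈(19·457)/588⌉ − ⌈(18·457)/588⌉ = ⌈8683/588⌉ − ⌈8226/588⌉ = 15 − 14 = 1
n=19: ⌈(20·457)/588⌉ − ⌈(19·457)/588⌉ = ⌈9140/588⌉ − ⌈8683/588⌉ = 16 − 15 = 1
n=20: ⌈(21·457)/588⌉ − ⌈(20·457)/588⌉ = ⌈9597/588⌉ − ⌈9140/588⌉ = 17 − 16 = 1
n=21: ⌈(22·457)/588⌉ − ⌈(21·457)/588⌉ = ⌈10054/588⌉ − ⌈9597/588⌉ = 18 − 17 = 1
n=22: ⌈(23·457)/588⌉ − ⌈(22·457)/588⌉ = ⌈10511/588⌉ − ⌈10054/588⌉ = 18 − 18 = 0
n=23: ⌈(24·457)/588⌉ − ⌈(23·457)/588⌉ = ⌈10968/588⌉ − ⌈10511/588⌉ = 19 − 18 = 1
n=24: ⌈(25·457)/588⌉ − ⌈(24·457)/588⌉ = ⌈11425/588⌉ − ⌈10968/588⌉ = 20 − 19 = 1
n=25: ⌈(26·457)/588⌉ − ⌈(25·457)/588⌉ = ⌈11882/588⌉ − ⌈11425/588⌉ = 21 − 20 = 1
n=26: ⌈(27·457)/588⌉ − ⌈(26·457)/588⌉ = ⌈12339/588⌉ − ⌈11882/588⌉ = 21 − 21 = 0
n=27: ⌈(28·457)/588⌉ − ⌈(27·457)/588⌉ = ⌈12796/588⌉ − ⌈12339/588⌉ = 22 − 21 = 1
n=28: ⌈(29·457)/588⌉ − ⌈(28·457)/588⌉ = ⌈13253/588⌉ − ⌈12796/588⌉ = 23 − 22 = 1
n=29: ⌈(30·457)/588⌉ − ⌈(29·457)/588⌉ = ⌈13710/588⌉ − ⌈13253/588⌉ = 24 − 23 = 1
n=30: ⌈(31·457)/588⌉ − ⌈(30·457)/588⌉ = ⌈14167/588⌉ − ⌈13710/588⌉ = 25 − 24 = 1
n=31: ⌈(32·457)/588⌉ − ⌈(31·457)/588⌉ = ⌈14624/588⌉ − ⌈14167/588⌉ = 25 − 25 = 0
n=32: ⌈(33·457)/588⌉ − ⌈(32·457)/588⌉ = ⌈15081/588⌉ − ⌈14624/588⌉ = 26 − 25 = 1
n=33: ⌈(34·457)/588⌉ − ⌈(33·457)/588⌉ = ⌈15538/588⌉ − ⌈15081/588⌉ = 27 − 26 = 1
n=34: ⌈(35·457)/588⌉ − ⌈(34·457)/588⌉ = ⌈15995/588⌉ − ⌈15538/588⌉ = 28 − 27 = 1
n=35: ⌈(36·457)/588⌉ − ⌈(35·457)/588⌉ = ⌈16452/588⌉ − ⌈15995/588⌉ = 28 − 28 = 0
n=36: ⌈(37·457)/588⌉ − ⌈(36·457)/588⌉ = ⌈16909/588⌉ − ⌈16452/588⌉ = 29 − 28 = 1
n=37: ⌈(38·457)/588⌉ − ⌈(37·457)/588⌉ = ⌈17366/588⌉ − ⌈16909/588⌉ = 30 − 29 = 1
n=38: ⌈(39·457)/588⌉ − ⌈(38·457)/588⌉ = ⌈17823/588⌉ − ⌈17366/588⌉ = 31 − 30 = 1
n=39: ⌈(40·457)/588⌉ − ⌈(39·457)/588⌉ = ⌈18280/588⌉ − ⌈17823/588⌉ = 32 − 31 = 1
n=40: ⌈(41·457)/588⌉ − ⌈(40·457)/588⌉ = ⌈18737/588⌉ − ⌈18280/588⌉ = 32 − 32 = 0
n=41: ⌈(42·457)/588⌉ − ⌈(41·457)/588⌉ = ⌈19194/588⌉ − ⌈18737/588⌉ = 33 − 32 = 1
n=42: ⌈(43·457)/588⌉ − ⌈(42·457)/588⌉ = ⌈19651/588⌉ − ⌈19194/588⌉ = 34 − 33 = 1
n=43: ⌈(44·457)/588⌉ − ⌈(43·457)/588⌉ = ⌈20108/588⌉ − ⌈19651/588⌉ = 35 − 34 = 1
n=44: ⌈(45·457)/588⌉ − ⌈(44·457)/588⌉ = ⌈20565/588⌉ − ⌈20108/588⌉ = 35 − 35 = 0

111101110111101110111101110111101110111101110


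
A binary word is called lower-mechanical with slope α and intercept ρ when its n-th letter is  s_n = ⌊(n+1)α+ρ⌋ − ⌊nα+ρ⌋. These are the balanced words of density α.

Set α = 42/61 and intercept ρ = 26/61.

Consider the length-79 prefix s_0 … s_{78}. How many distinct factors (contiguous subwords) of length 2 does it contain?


3

t_n = ⌊(n·42+26)/61⌋ for n = 0 … 79:
  n=0…9: ⌊26/61⌋=0 ⌊68/61⌋=1 ⌊110/61⌋=1 ⌊152/61⌋=2 ⌊194/61⌋=3 ⌊236/61⌋=3 ⌊278/61⌋=4 ⌊320/61⌋=5 ⌊362/61⌋=5 ⌊404/61⌋=6
  n=10…19: ⌊446/61⌋=7 ⌊488/61⌋=8 ⌊530/61⌋=8 ⌊572/61⌋=9 ⌊614/61⌋=10 ⌊656/61⌋=10 ⌊698/61⌋=11 ⌊740/61⌋=12 ⌊782/61⌋=12 ⌊824/61⌋=13
  n=20…29: ⌊866/61⌋=14 ⌊908/61⌋=14 ⌊950/61⌋=15 ⌊992/61⌋=16 ⌊1034/61⌋=16 ⌊1076/61⌋=17 ⌊1118/61⌋=18 ⌊1160/61⌋=19 ⌊1202/61⌋=19 ⌊1244/61⌋=20
  n=30…39: ⌊1286/61⌋=21 ⌊1328/61⌋=21 ⌊1370/61⌋=22 ⌊1412/61⌋=23 ⌊1454/61⌋=23 ⌊1496/61⌋=24 ⌊1538/61⌋=25 ⌊1580/61⌋=25 ⌊1622/61⌋=26 ⌊1664/61⌋=27
  n=40…49: ⌊1706/61⌋=27 ⌊1748/61⌋=28 ⌊1790/61⌋=29 ⌊1832/61⌋=30 ⌊1874/61⌋=30 ⌊1916/61⌋=31 ⌊1958/61⌋=32 ⌊2000/61⌋=32 ⌊2042/61⌋=33 ⌊2084/61⌋=34
  n=50…59: ⌊2126/61⌋=34 ⌊2168/61⌋=35 ⌊2210/61⌋=36 ⌊2252/61⌋=36 ⌊2294/61⌋=37 ⌊2336/61⌋=38 ⌊2378/61⌋=38 ⌊2420/61⌋=39 ⌊2462/61⌋=40 ⌊2504/61⌋=41
  n=60…69: ⌊2546/61⌋=41 ⌊2588/61⌋=42 ⌊2630/61⌋=43 ⌊2672/61⌋=43 ⌊2714/61⌋=44 ⌊2756/61⌋=45 ⌊2798/61⌋=45 ⌊2840/61⌋=46 ⌊2882/61⌋=47 ⌊2924/61⌋=47
  n=70…79: ⌊2966/61⌋=48 ⌊3008/61⌋=49 ⌊3050/61⌋=50 ⌊3092/61⌋=50 ⌊3134/61⌋=51 ⌊3176/61⌋=52 ⌊3218/61⌋=52 ⌊3260/61⌋=53 ⌊3302/61⌋=54 ⌊3344/61⌋=54
s_n = t_(n+1) − t_n for n = 0 … 78 gives
prefix = 1011011011101101101101101110110110110110111011011011011011101101101101110110110
slide a length-2 window over [0..1] … [77..78] (78 windows); first occurrence of each distinct factor:
  [  0..  1] 10
  [  1..  2] 01
  [  2..  3] 11
  (the other 75 windows repeat one of these)
distinct factors: {01, 10, 11}
count = 3  (Sturmian bound for length 2 is 3)


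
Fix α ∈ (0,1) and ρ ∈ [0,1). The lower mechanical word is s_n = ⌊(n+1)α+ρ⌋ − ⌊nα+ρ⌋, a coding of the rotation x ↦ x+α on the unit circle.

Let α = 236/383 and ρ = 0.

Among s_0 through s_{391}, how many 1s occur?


#1s = Σ_{n=0}^{391} s_n = Σ_{n=0}^{391} (⌊(n+1)α+ρ⌋ − ⌊nα+ρ⌋)
the sum telescopes: every ⌊nα+ρ⌋ with 0 < n < 392 appears once with + and once with −, leaving ⌊392α+ρ⌋ − ⌊0·α+ρ⌋
392α + ρ = (392·236) / 383 = 92512/383
ρ = 0/383
⌊92512/383⌋ = 241,  ⌊0/383⌋ = 0
#1s = 241 − 0 = 241

241


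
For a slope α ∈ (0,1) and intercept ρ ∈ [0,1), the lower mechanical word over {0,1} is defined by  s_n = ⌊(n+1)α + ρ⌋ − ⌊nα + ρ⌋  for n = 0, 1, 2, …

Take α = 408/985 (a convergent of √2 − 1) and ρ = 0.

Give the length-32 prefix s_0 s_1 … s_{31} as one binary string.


00101001010010101001010010101001

n=0: ⌊(1·408)/985⌋ − ⌊(0·408)/985⌋ = ⌊408/985⌋ − ⌊0/985⌋ = 0 − 0 = 0
n=1: ⌊(2·408)/985⌋ − ⌊(1·408)/985⌋ = ⌊816/985⌋ − ⌊408/985⌋ = 0 − 0 = 0
n=2: ⌊(3·408)/985⌋ − ⌊(2·408)/985⌋ = ⌊1224/985⌋ − ⌊816/985⌋ = 1 − 0 = 1
n=3: ⌊(4·408)/985⌋ − ⌊(3·408)/985⌋ = ⌊1632/985⌋ − ⌊1224/985⌋ = 1 − 1 = 0
n=4: ⌊(5·408)/985⌋ − ⌊(4·408)/985⌋ = ⌊2040/985⌋ − ⌊1632/985⌋ = 2 − 1 = 1
n=5: ⌊(6·408)/985⌋ − ⌊(5·408)/985⌋ = ⌊2448/985⌋ − ⌊2040/985⌋ = 2 − 2 = 0
n=6: ⌊(7·408)/985⌋ − ⌊(6·408)/985⌋ = ⌊2856/985⌋ − ⌊2448/985⌋ = 2 − 2 = 0
n=7: ⌊(8·408)/985⌋ − ⌊(7·408)/985⌋ = ⌊3264/985⌋ − ⌊2856/985⌋ = 3 − 2 = 1
n=8: ⌊(9·408)/985⌋ − ⌊(8·408)/985⌋ = ⌊3672/985⌋ − ⌊3264/985⌋ = 3 − 3 = 0
n=9: ⌊(10·408)/985⌋ − ⌊(9·408)/985⌋ = ⌊4080/985⌋ − ⌊3672/985⌋ = 4 − 3 = 1
n=10: ⌊(11·408)/985⌋ − ⌊(10·408)/985⌋ = ⌊4488/985⌋ − ⌊4080/985⌋ = 4 − 4 = 0
n=11: ⌊(12·408)/985⌋ − ⌊(11·408)/985⌋ = ⌊4896/985⌋ − ⌊4488/985⌋ = 4 − 4 = 0
n=12: ⌊(13·408)/985⌋ − ⌊(12·408)/985⌋ = ⌊5304/985⌋ − ⌊4896/985⌋ = 5 − 4 = 1
n=13: ⌊(14·408)/985⌋ − ⌊(13·408)/985⌋ = ⌊5712/985⌋ − ⌊5304/985⌋ = 5 − 5 = 0
n=14: ⌊(15·408)/985⌋ − ⌊(14·408)/985⌋ = ⌊6120/985⌋ − ⌊5712/985⌋ = 6 − 5 = 1
n=15: ⌊(16·408)/985⌋ − ⌊(15·408)/985⌋ = ⌊6528/985⌋ − ⌊6120/985⌋ = 6 − 6 = 0
n=16: ⌊(17·408)/985⌋ − ⌊(16·408)/985⌋ = ⌊6936/985⌋ − ⌊6528/985⌋ = 7 − 6 = 1
n=17: ⌊(18·408)/985⌋ − ⌊(17·408)/985⌋ = ⌊7344/985⌋ − ⌊6936/985⌋ = 7 − 7 = 0
n=18: ⌊(19·408)/985⌋ − ⌊(18·408)/985⌋ = ⌊7752/985⌋ − ⌊7344/985⌋ = 7 − 7 = 0
n=19: ⌊(20·408)/985⌋ − ⌊(19·408)/985⌋ = ⌊8160/985⌋ − ⌊7752/985⌋ = 8 − 7 = 1
n=20: ⌊(21·408)/985⌋ − ⌊(20·408)/985⌋ = ⌊8568/985⌋ − ⌊8160/985⌋ = 8 − 8 = 0
n=21: ⌊(22·408)/985⌋ − ⌊(21·408)/985⌋ = ⌊8976/985⌋ − ⌊8568/985⌋ = 9 − 8 = 1
n=22: ⌊(23·408)/985⌋ − ⌊(22·408)/985⌋ = ⌊9384/985⌋ − ⌊8976/985⌋ = 9 − 9 = 0
n=23: ⌊(24·408)/985⌋ − ⌊(23·408)/985⌋ = ⌊9792/985⌋ − ⌊9384/985⌋ = 9 − 9 = 0
n=24: ⌊(25·408)/985⌋ − ⌊(24·408)/985⌋ = ⌊10200/985⌋ − ⌊9792/985⌋ = 10 − 9 = 1
n=25: ⌊(26·408)/985⌋ − ⌊(25·408)/985⌋ = ⌊10608/985⌋ − ⌊10200/985⌋ = 10 − 10 = 0
n=26: ⌊(27·408)/985⌋ − ⌊(26·408)/985⌋ = ⌊11016/985⌋ − ⌊10608/985⌋ = 11 − 10 = 1
n=27: ⌊(28·408)/985⌋ − ⌊(27·408)/985⌋ = ⌊11424/985⌋ − ⌊11016/985⌋ = 11 − 11 = 0
n=28: ⌊(29·408)/985⌋ − ⌊(28·408)/985⌋ = ⌊11832/985⌋ − ⌊11424/985⌋ = 12 − 11 = 1
n=29: ⌊(30·408)/985⌋ − ⌊(29·408)/985⌋ = ⌊12240/985⌋ − ⌊11832/985⌋ = 12 − 12 = 0
n=30: ⌊(31·408)/985⌋ − ⌊(30·408)/985⌋ = ⌊12648/985⌋ − ⌊12240/985⌋ = 12 − 12 = 0
n=31: ⌊(32·408)/985⌋ − ⌊(31·408)/985⌋ = ⌊13056/985⌋ − ⌊12648/985⌋ = 13 − 12 = 1


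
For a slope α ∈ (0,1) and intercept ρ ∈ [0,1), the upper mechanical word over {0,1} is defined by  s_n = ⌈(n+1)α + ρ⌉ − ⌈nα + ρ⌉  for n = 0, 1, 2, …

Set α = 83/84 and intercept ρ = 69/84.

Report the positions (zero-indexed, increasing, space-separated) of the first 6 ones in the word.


n=0: ⌈152/84⌉−⌈69/84⌉ = 2−1 = 1  ← one
n=1: ⌈235/84⌉−⌈152/84⌉ = 3−2 = 1  ← one
n=2: ⌈318/84⌉−⌈235/84⌉ = 4−3 = 1  ← one
n=3: ⌈401/84⌉−⌈318/84⌉ = 5−4 = 1  ← one
n=4: ⌈484/84⌉−⌈401/84⌉ = 6−5 = 1  ← one
n=5: ⌈567/84⌉−⌈484/84⌉ = 7−6 = 1  ← one
positions of the first 6 ones: 0 1 2 3 4 5

0 1 2 3 4 5


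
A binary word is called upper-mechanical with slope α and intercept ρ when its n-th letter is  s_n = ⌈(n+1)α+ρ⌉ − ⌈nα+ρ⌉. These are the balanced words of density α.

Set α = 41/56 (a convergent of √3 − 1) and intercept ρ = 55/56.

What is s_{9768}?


1

(n+1)α + ρ = (9769·41 + 55) / 56 = 400584/56
nα + ρ     = (9768·41 + 55) / 56 = 400543/56
⌈400584/56⌉ = 7154,  ⌈400543/56⌉ = 7153
s_{9768} = 7154 − 7153 = 1


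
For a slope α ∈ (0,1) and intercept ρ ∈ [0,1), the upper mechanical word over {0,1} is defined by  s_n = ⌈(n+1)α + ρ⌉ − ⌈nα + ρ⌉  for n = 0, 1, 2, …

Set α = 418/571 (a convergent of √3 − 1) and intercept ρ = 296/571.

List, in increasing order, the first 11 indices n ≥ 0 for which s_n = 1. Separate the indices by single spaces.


n=0: ⌈714/571⌉−⌈296/571⌉ = 2−1 = 1  ← one
n=1: ⌈1132/571⌉−⌈714/571⌉ = 2−2 = 0
n=2: ⌈1550/571⌉−⌈1132/571⌉ = 3−2 = 1  ← one
n=3: ⌈1968/571⌉−⌈1550/571⌉ = 4−3 = 1  ← one
n=4: ⌈2386/571⌉−⌈1968/571⌉ = 5−4 = 1  ← one
n=5: ⌈2804/571⌉−⌈2386/571⌉ = 5−5 = 0
n=6: ⌈3222/571⌉−⌈2804/571⌉ = 6−5 = 1  ← one
n=7: ⌈3640/571⌉−⌈3222/571⌉ = 7−6 = 1  ← one
n=8: ⌈4058/571⌉−⌈3640/571⌉ = 8−7 = 1  ← one
n=9: ⌈4476/571⌉−⌈4058/571⌉ = 8−8 = 0
n=10: ⌈4894/571⌉−⌈4476/571⌉ = 9−8 = 1  ← one
n=11: ⌈5312/571⌉−⌈4894/571⌉ = 10−9 = 1  ← one
n=12: ⌈5730/571⌉−⌈5312/571⌉ = 11−10 = 1  ← one
n=13: ⌈6148/571⌉−⌈5730/571⌉ = 11−11 = 0
n=14: ⌈6566/571⌉−⌈6148/571⌉ = 12−11 = 1  ← one
positions of the first 11 ones: 0 2 3 4 6 7 8 10 11 12 14

0 2 3 4 6 7 8 10 11 12 14


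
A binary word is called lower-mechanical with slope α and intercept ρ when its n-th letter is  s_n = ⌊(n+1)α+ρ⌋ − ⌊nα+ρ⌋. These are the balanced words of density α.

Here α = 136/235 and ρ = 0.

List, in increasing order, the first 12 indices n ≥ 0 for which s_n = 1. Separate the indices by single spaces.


1 3 5 6 8 10 12 13 15 17 19 20

n=0: ⌊136/235⌋−⌊0/235⌋ = 0−0 = 0
n=1: ⌊272/235⌋−⌊136/235⌋ = 1−0 = 1  ← one
n=2: ⌊408/235⌋−⌊272/235⌋ = 1−1 = 0
n=3: ⌊544/235⌋−⌊408/235⌋ = 2−1 = 1  ← one
n=4: ⌊680/235⌋−⌊544/235⌋ = 2−2 = 0
n=5: ⌊816/235⌋−⌊680/235⌋ = 3−2 = 1  ← one
n=6: ⌊952/235⌋−⌊816/235⌋ = 4−3 = 1  ← one
n=7: ⌊1088/235⌋−⌊952/235⌋ = 4−4 = 0
n=8: ⌊1224/235⌋−⌊1088/235⌋ = 5−4 = 1  ← one
n=9: ⌊1360/235⌋−⌊1224/235⌋ = 5−5 = 0
n=10: ⌊1496/235⌋−⌊1360/235⌋ = 6−5 = 1  ← one
n=11: ⌊1632/235⌋−⌊1496/235⌋ = 6−6 = 0
n=12: ⌊1768/235⌋−⌊1632/235⌋ = 7−6 = 1  ← one
n=13: ⌊1904/235⌋−⌊1768/235⌋ = 8−7 = 1  ← one
n=14: ⌊2040/235⌋−⌊1904/235⌋ = 8−8 = 0
n=15: ⌊2176/235⌋−⌊2040/235⌋ = 9−8 = 1  ← one
n=16: ⌊2312/235⌋−⌊2176/235⌋ = 9−9 = 0
n=17: ⌊2448/235⌋−⌊2312/235⌋ = 10−9 = 1  ← one
n=18: ⌊2584/235⌋−⌊2448/235⌋ = 10−10 = 0
n=19: ⌊2720/235⌋−⌊2584/235⌋ = 11−10 = 1  ← one
n=20: ⌊2856/235⌋−⌊2720/235⌋ = 12−11 = 1  ← one
positions of the first 12 ones: 1 3 5 6 8 10 12 13 15 17 19 20


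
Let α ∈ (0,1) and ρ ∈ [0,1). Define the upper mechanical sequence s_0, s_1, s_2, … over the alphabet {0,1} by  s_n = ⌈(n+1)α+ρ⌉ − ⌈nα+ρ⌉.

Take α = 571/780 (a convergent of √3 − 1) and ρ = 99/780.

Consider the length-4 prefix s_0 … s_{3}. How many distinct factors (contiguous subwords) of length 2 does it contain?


t_n = ⌈(n·571+99)/780⌉ for n = 0 … 4:
  n=0…4: ⌈99/780⌉=1 ⌈670/780⌉=1 ⌈1241/780⌉=2 ⌈1812/780⌉=3 ⌈2383/780⌉=4
s_n = t_(n+1) − t_n for n = 0 … 3 gives
prefix = 0111
slide a length-2 window over [0..1] … [2..3] (3 windows); first occurrence of each distinct factor:
  [  0..  1] 01
  [  1..  2] 11
  (the other 1 window repeats one of these)
distinct factors: {01, 11}
count = 2  (Sturmian bound for length 2 is 3)

2


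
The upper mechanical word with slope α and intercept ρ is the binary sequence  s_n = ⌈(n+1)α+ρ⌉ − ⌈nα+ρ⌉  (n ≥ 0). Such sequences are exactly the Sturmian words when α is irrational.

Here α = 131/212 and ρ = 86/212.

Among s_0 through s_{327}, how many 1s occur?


203

#1s = Σ_{n=0}^{327} s_n = Σ_{n=0}^{327} (⌈(n+1)α+ρ⌉ − ⌈nα+ρ⌉)
the sum telescopes: every ⌈nα+ρ⌉ with 0 < n < 328 appears once with + and once with −, leaving ⌈328α+ρ⌉ − ⌈0·α+ρ⌉
328α + ρ = (328·131 + 86) / 212 = 43054/212
ρ = 86/212
⌈43054/212⌉ = 204,  ⌈86/212⌉ = 1
#1s = 204 − 1 = 203


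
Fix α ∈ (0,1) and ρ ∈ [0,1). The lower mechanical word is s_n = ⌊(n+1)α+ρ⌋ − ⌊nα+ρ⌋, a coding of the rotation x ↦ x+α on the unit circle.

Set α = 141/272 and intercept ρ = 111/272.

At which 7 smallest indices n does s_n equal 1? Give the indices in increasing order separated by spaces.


1 3 4 6 8 10 12

n=0: ⌊252/272⌋−⌊111/272⌋ = 0−0 = 0
n=1: ⌊393/272⌋−⌊252/272⌋ = 1−0 = 1  ← one
n=2: ⌊534/272⌋−⌊393/272⌋ = 1−1 = 0
n=3: ⌊675/272⌋−⌊534/272⌋ = 2−1 = 1  ← one
n=4: ⌊816/272⌋−⌊675/272⌋ = 3−2 = 1  ← one
n=5: ⌊957/272⌋−⌊816/272⌋ = 3−3 = 0
n=6: ⌊1098/272⌋−⌊957/272⌋ = 4−3 = 1  ← one
n=7: ⌊1239/272⌋−⌊1098/272⌋ = 4−4 = 0
n=8: ⌊1380/272⌋−⌊1239/272⌋ = 5−4 = 1  ← one
n=9: ⌊1521/272⌋−⌊1380/272⌋ = 5−5 = 0
n=10: ⌊1662/272⌋−⌊1521/272⌋ = 6−5 = 1  ← one
n=11: ⌊1803/272⌋−⌊1662/272⌋ = 6−6 = 0
n=12: ⌊1944/272⌋−⌊1803/272⌋ = 7−6 = 1  ← one
positions of the first 7 ones: 1 3 4 6 8 10 12


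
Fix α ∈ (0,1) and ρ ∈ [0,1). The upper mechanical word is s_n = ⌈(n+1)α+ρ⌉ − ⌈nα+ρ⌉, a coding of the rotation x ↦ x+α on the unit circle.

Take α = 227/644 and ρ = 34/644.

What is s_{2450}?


0

(n+1)α + ρ = (2451·227 + 34) / 644 = 556411/644
nα + ρ     = (2450·227 + 34) / 644 = 556184/644
⌈556411/644⌉ = 864,  ⌈556184/644⌉ = 864
s_{2450} = 864 − 864 = 0


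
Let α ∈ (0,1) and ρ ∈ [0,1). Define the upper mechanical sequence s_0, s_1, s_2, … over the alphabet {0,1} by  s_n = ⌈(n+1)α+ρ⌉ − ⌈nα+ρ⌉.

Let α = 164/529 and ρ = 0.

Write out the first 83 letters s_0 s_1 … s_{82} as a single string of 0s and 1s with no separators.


n=0: ⌈(1·164)/529⌉ − ⌈(0·164)/529⌉ = ⌈164/529⌉ − ⌈0/529⌉ = 1 − 0 = 1
n=1: ⌈(2·164)/529⌉ − ⌈(1·164)/529⌉ = ⌈328/529⌉ − ⌈164/529⌉ = 1 − 1 = 0
n=2: ⌈(3·164)/529⌉ − ⌈(2·164)/529⌉ = ⌈492/529⌉ − ⌈328/529⌉ = 1 − 1 = 0
n=3: ⌈(4·164)/529⌉ − ⌈(3·164)/529⌉ = ⌈656/529⌉ − ⌈492/529⌉ = 2 − 1 = 1
n=4: ⌈(5·164)/529⌉ − ⌈(4·164)/529⌉ = ⌈820/529⌉ − ⌈656/529⌉ = 2 − 2 = 0
n=5: ⌈(6·164)/529⌉ − ⌈(5·164)/529⌉ = ⌈984/529⌉ − ⌈820/529⌉ = 2 − 2 = 0
n=6: ⌈(7·164)/529⌉ − ⌈(6·164)/529⌉ = ⌈1148/529⌉ − ⌈984/529⌉ = 3 − 2 = 1
n=7: ⌈(8·164)/529⌉ − ⌈(7·164)/529⌉ = ⌈1312/529⌉ − ⌈1148/529⌉ = 3 − 3 = 0
n=8: ⌈(9·164)/529⌉ − ⌈(8·164)/529⌉ = ⌈1476/529⌉ − ⌈1312/529⌉ = 3 − 3 = 0
n=9: ⌈(10·164)/529⌉ − ⌈(9·164)/529⌉ = ⌈1640/529⌉ − ⌈1476/529⌉ = 4 − 3 = 1
n=10: ⌈(11·164)/529⌉ − ⌈(10·164)/529⌉ = ⌈1804/529⌉ − ⌈1640/529⌉ = 4 − 4 = 0
n=11: ⌈(12·164)/529⌉ − ⌈(11·164)/529⌉ = ⌈1968/529⌉ − ⌈1804/529⌉ = 4 − 4 = 0
n=12: ⌈(13·164)/529⌉ − ⌈(12·164)/529⌉ = ⌈2132/529⌉ − ⌈1968/529⌉ = 5 − 4 = 1
n=13: ⌈(14·164)/529⌉ − ⌈(13·164)/529⌉ = ⌈2296/529⌉ − ⌈2132/529⌉ = 5 − 5 = 0
n=14: ⌈(15·164)/529⌉ − ⌈(14·164)/529⌉ = ⌈2460/529⌉ − ⌈2296/529⌉ = 5 − 5 = 0
n=15: ⌈(16·164)/529⌉ − ⌈(15·164)/529⌉ = ⌈2624/529⌉ − ⌈2460/529⌉ = 5 − 5 = 0
n=16: ⌈(17·164)/529⌉ − ⌈(16·164)/529⌉ = ⌈2788/529⌉ − ⌈2624/529⌉ = 6 − 5 = 1
n=17: ⌈(18·164)/529⌉ − ⌈(17·164)/529⌉ = ⌈2952/529⌉ − ⌈2788/529⌉ = 6 − 6 = 0
n=18: ⌈(19·164)/529⌉ − ⌈(18·164)/529⌉ = ⌈3116/529⌉ − ⌈2952/529⌉ = 6 − 6 = 0
n=19: ⌈(20·164)/529⌉ − ⌈(19·164)/529⌉ = ⌈3280/529⌉ − ⌈3116/529⌉ = 7 − 6 = 1
n=20: ⌈(21·164)/529⌉ − ⌈(20·164)/529⌉ = ⌈3444/529⌉ − ⌈3280/529⌉ = 7 − 7 = 0
n=21: ⌈(22·164)/529⌉ − ⌈(21·164)/529⌉ = ⌈3608/529⌉ − ⌈3444/529⌉ = 7 − 7 = 0
n=22: ⌈(23·164)/529⌉ − ⌈(22·164)/529⌉ = ⌈3772/529⌉ − ⌈3608/529⌉ = 8 − 7 = 1
n=23: ⌈(24·164)/529⌉ − ⌈(23·164)/529⌉ = ⌈3936/529⌉ − ⌈3772/529⌉ = 8 − 8 = 0
n=24: ⌈(25·164)/529⌉ − ⌈(24·164)/529⌉ = ⌈4100/529⌉ − ⌈3936/529⌉ = 8 − 8 = 0
n=25: ⌈(26·164)/529⌉ − ⌈(25·164)/529⌉ = ⌈4264/529⌉ − ⌈4100/529⌉ = 9 − 8 = 1
n=26: ⌈(27·164)/529⌉ − ⌈(26·164)/529⌉ = ⌈4428/529⌉ − ⌈4264/529⌉ = 9 − 9 = 0
n=27: ⌈(28·164)/529⌉ − ⌈(27·164)/529⌉ = ⌈4592/529⌉ − ⌈4428/529⌉ = 9 − 9 = 0
n=28: ⌈(29·164)/529⌉ − ⌈(28·164)/529⌉ = ⌈4756/529⌉ − ⌈4592/529⌉ = 9 − 9 = 0
n=29: ⌈(30·164)/529⌉ − ⌈(29·164)/529⌉ = ⌈4920/529⌉ − ⌈4756/529⌉ = 10 − 9 = 1
n=30: ⌈(31·164)/529⌉ − ⌈(30·164)/529⌉ = ⌈5084/529⌉ − ⌈4920/529⌉ = 10 − 10 = 0
n=31: ⌈(32·164)/529⌉ − ⌈(31·164)/529⌉ = ⌈5248/529⌉ − ⌈5084/529⌉ = 10 − 10 = 0
n=32: ⌈(33·164)/529⌉ − ⌈(32·164)/529⌉ = ⌈5412/529⌉ − ⌈5248/529⌉ = 11 − 10 = 1
n=33: ⌈(34·164)/529⌉ − ⌈(33·164)/529⌉ = ⌈5576/529⌉ − ⌈5412/529⌉ = 11 − 11 = 0
n=34: ⌈(35·164)/529⌉ − ⌈(34·164)/529⌉ = ⌈5740/529⌉ − ⌈5576/529⌉ = 11 − 11 = 0
n=35: ⌈(36·164)/529⌉ − ⌈(35·164)/529⌉ = ⌈5904/529⌉ − ⌈5740/529⌉ = 12 − 11 = 1
n=36: ⌈(37·164)/529⌉ − ⌈(36·164)/529⌉ = ⌈6068/529⌉ − ⌈5904/529⌉ = 12 − 12 = 0
n=37: ⌈(38·164)/529⌉ − ⌈(37·164)/529⌉ = ⌈6232/529⌉ − ⌈6068/529⌉ = 12 − 12 = 0
n=38: ⌈(39·164)/529⌉ − ⌈(38·164)/529⌉ = ⌈6396/529⌉ − ⌈6232/529⌉ = 13 − 12 = 1
n=39: ⌈(40·164)/529⌉ − ⌈(39·164)/529⌉ = ⌈6560/529⌉ − ⌈6396/529⌉ = 13 − 13 = 0
n=40: ⌈(41·164)/529⌉ − ⌈(40·164)/529⌉ = ⌈6724/529⌉ − ⌈6560/529⌉ = 13 − 13 = 0
n=41: ⌈(42·164)/529⌉ − ⌈(41·164)/529⌉ = ⌈6888/529⌉ − ⌈6724/529⌉ = 14 − 13 = 1
n=42: ⌈(43·164)/529⌉ − ⌈(42·164)/529⌉ = ⌈7052/529⌉ − ⌈6888/529⌉ = 14 − 14 = 0
n=43: ⌈(44·164)/529⌉ − ⌈(43·164)/529⌉ = ⌈7216/529⌉ − ⌈7052/529⌉ = 14 − 14 = 0
n=44: ⌈(45·164)/529⌉ − ⌈(44·164)/529⌉ = ⌈7380/529⌉ − ⌈7216/529⌉ = 14 − 14 = 0
n=45: ⌈(46·164)/529⌉ − ⌈(45·164)/529⌉ = ⌈7544/529⌉ − ⌈7380/529⌉ = 15 − 14 = 1
n=46: ⌈(47·164)/529⌉ − ⌈(46·164)/529⌉ = ⌈7708/529⌉ − ⌈7544/529⌉ = 15 − 15 = 0
n=47: ⌈(48·164)/529⌉ − ⌈(47·164)/529⌉ = ⌈7872/529⌉ − ⌈7708/529⌉ = 15 − 15 = 0
n=48: ⌈(49·164)/529⌉ − ⌈(48·164)/529⌉ = ⌈8036/529⌉ − ⌈7872/529⌉ = 16 − 15 = 1
n=49: ⌈(50·164)/529⌉ − ⌈(49·164)/529⌉ = ⌈8200/529⌉ − ⌈8036/529⌉ = 16 − 16 = 0
n=50: ⌈(51·164)/529⌉ − ⌈(50·164)/529⌉ = ⌈8364/529⌉ − ⌈8200/529⌉ = 16 − 16 = 0
n=51: ⌈(52·164)/529⌉ − ⌈(51·164)/529⌉ = ⌈8528/529⌉ − ⌈8364/529⌉ = 17 − 16 = 1
n=52: ⌈(53·164)/529⌉ − ⌈(52·164)/529⌉ = ⌈8692/529⌉ − ⌈8528/529⌉ = 17 − 17 = 0
n=53: ⌈(54·164)/529⌉ − ⌈(53·164)/529⌉ = ⌈8856/529⌉ − ⌈8692/529⌉ = 17 − 17 = 0
n=54: ⌈(55·164)/529⌉ − ⌈(54·164)/529⌉ = ⌈9020/529⌉ − ⌈8856/529⌉ = 18 − 17 = 1
n=55: ⌈(56·164)/529⌉ − ⌈(55·164)/529⌉ = ⌈9184/529⌉ − ⌈9020/529⌉ = 18 − 18 = 0
n=56: ⌈(57·164)/529⌉ − ⌈(56·164)/529⌉ = ⌈9348/529⌉ − ⌈9184/529⌉ = 18 − 18 = 0
n=57: ⌈(58·164)/529⌉ − ⌈(57·164)/529⌉ = ⌈9512/529⌉ − ⌈9348/529⌉ = 18 − 18 = 0
n=58: ⌈(59·164)/529⌉ − ⌈(58·164)/529⌉ = ⌈9676/529⌉ − ⌈9512/529⌉ = 19 − 18 = 1
n=59: ⌈(60·164)/529⌉ − ⌈(59·164)/529⌉ = ⌈9840/529⌉ − ⌈9676/529⌉ = 19 − 19 = 0
n=60: ⌈(61·164)/529⌉ − ⌈(60·164)/529⌉ = ⌈10004/529⌉ − ⌈9840/529⌉ = 19 − 19 = 0
n=61: ⌈(62·164)/529⌉ − ⌈(61·164)/529⌉ = ⌈10168/529⌉ − ⌈10004/529⌉ = 20 − 19 = 1
n=62: ⌈(63·164)/529⌉ − ⌈(62·164)/529⌉ = ⌈10332/529⌉ − ⌈10168/529⌉ = 20 − 20 = 0
n=63: ⌈(64·164)/529⌉ − ⌈(63·164)/529⌉ = ⌈10496/529⌉ − ⌈10332/529⌉ = 20 − 20 = 0
n=64: ⌈(65·164)/529⌉ − ⌈(64·164)/529⌉ = ⌈10660/529⌉ − ⌈10496/529⌉ = 21 − 20 = 1
n=65: ⌈(66·164)/529⌉ − ⌈(65·164)/529⌉ = ⌈10824/529⌉ − ⌈10660/529⌉ = 21 − 21 = 0
n=66: ⌈(67·164)/529⌉ − ⌈(66·164)/529⌉ = ⌈10988/529⌉ − ⌈10824/529⌉ = 21 − 21 = 0
n=67: ⌈(68·164)/529⌉ − ⌈(67·164)/529⌉ = ⌈11152/529⌉ − ⌈10988/529⌉ = 22 − 21 = 1
n=68: ⌈(69·164)/529⌉ − ⌈(68·164)/529⌉ = ⌈11316/529⌉ − ⌈11152/529⌉ = 22 − 22 = 0
n=69: ⌈(70·164)/529⌉ − ⌈(69·164)/529⌉ = ⌈11480/529⌉ − ⌈11316/529⌉ = 22 − 22 = 0
n=70: ⌈(71·164)/529⌉ − ⌈(70·164)/529⌉ = ⌈11644/529⌉ − ⌈11480/529⌉ = 23 − 22 = 1
n=71: ⌈(72·164)/529⌉ − ⌈(71·164)/529⌉ = ⌈11808/529⌉ − ⌈11644/529⌉ = 23 − 23 = 0
n=72: ⌈(73·164)/529⌉ − ⌈(72·164)/529⌉ = ⌈11972/529⌉ − ⌈11808/529⌉ = 23 − 23 = 0
n=73: ⌈(74·164)/529⌉ − ⌈(73·164)/529⌉ = ⌈12136/529⌉ − ⌈11972/529⌉ = 23 − 23 = 0
n=74: ⌈(75·164)/529⌉ − ⌈(74·164)/529⌉ = ⌈12300/529⌉ − ⌈12136/529⌉ = 24 − 23 = 1
n=75: ⌈(76·164)/529⌉ − ⌈(75·164)/529⌉ = ⌈12464/529⌉ − ⌈12300/529⌉ = 24 − 24 = 0
n=76: ⌈(77·164)/529⌉ − ⌈(76·164)/529⌉ = ⌈12628/529⌉ − ⌈12464/529⌉ = 24 − 24 = 0
n=77: ⌈(78·164)/529⌉ − ⌈(77·164)/529⌉ = ⌈12792/529⌉ − ⌈12628/529⌉ = 25 − 24 = 1
n=78: ⌈(79·164)/529⌉ − ⌈(78·164)/529⌉ = ⌈12956/529⌉ − ⌈12792/529⌉ = 25 − 25 = 0
n=79: ⌈(80·164)/529⌉ − ⌈(79·164)/529⌉ = ⌈13120/529⌉ − ⌈12956/529⌉ = 25 − 25 = 0
n=80: ⌈(81·164)/529⌉ − ⌈(80·164)/529⌉ = ⌈13284/529⌉ − ⌈13120/529⌉ = 26 − 25 = 1
n=81: ⌈(82·164)/529⌉ − ⌈(81·164)/529⌉ = ⌈13448/529⌉ − ⌈13284/529⌉ = 26 − 26 = 0
n=82: ⌈(83·164)/529⌉ − ⌈(82·164)/529⌉ = ⌈13612/529⌉ − ⌈13448/529⌉ = 26 − 26 = 0

10010010010010001001001001000100100100100100010010010010001001001001001000100100100


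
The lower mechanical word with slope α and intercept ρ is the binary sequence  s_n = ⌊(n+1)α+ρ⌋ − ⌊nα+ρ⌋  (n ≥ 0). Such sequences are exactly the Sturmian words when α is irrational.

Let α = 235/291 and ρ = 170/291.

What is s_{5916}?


(n+1)α + ρ = (5917·235 + 170) / 291 = 1390665/291
nα + ρ     = (5916·235 + 170) / 291 = 1390430/291
⌊1390665/291⌋ = 4778,  ⌊1390430/291⌋ = 4778
s_{5916} = 4778 − 4778 = 0

0


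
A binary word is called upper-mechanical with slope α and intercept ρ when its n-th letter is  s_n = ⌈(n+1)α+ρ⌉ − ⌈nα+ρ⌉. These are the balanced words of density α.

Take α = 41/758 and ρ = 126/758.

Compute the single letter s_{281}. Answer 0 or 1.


0

(n+1)α + ρ = (282·41 + 126) / 758 = 11688/758
nα + ρ     = (281·41 + 126) / 758 = 11647/758
⌈11688/758⌉ = 16,  ⌈11647/758⌉ = 16
s_{281} = 16 − 16 = 0


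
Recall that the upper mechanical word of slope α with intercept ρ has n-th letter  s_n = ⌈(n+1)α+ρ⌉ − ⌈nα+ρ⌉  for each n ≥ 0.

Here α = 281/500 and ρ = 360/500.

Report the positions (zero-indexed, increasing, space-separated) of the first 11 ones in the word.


n=0: ⌈641/500⌉−⌈360/500⌉ = 2−1 = 1  ← one
n=1: ⌈922/500⌉−⌈641/500⌉ = 2−2 = 0
n=2: ⌈1203/500⌉−⌈922/500⌉ = 3−2 = 1  ← one
n=3: ⌈1484/500⌉−⌈1203/500⌉ = 3−3 = 0
n=4: ⌈1765/500⌉−⌈1484/500⌉ = 4−3 = 1  ← one
n=5: ⌈2046/500⌉−⌈1765/500⌉ = 5−4 = 1  ← one
n=6: ⌈2327/500⌉−⌈2046/500⌉ = 5−5 = 0
n=7: ⌈2608/500⌉−⌈2327/500⌉ = 6−5 = 1  ← one
n=8: ⌈2889/500⌉−⌈2608/500⌉ = 6−6 = 0
n=9: ⌈3170/500⌉−⌈2889/500⌉ = 7−6 = 1  ← one
n=10: ⌈3451/500⌉−⌈3170/500⌉ = 7−7 = 0
n=11: ⌈3732/500⌉−⌈3451/500⌉ = 8−7 = 1  ← one
n=12: ⌈4013/500⌉−⌈3732/500⌉ = 9−8 = 1  ← one
n=13: ⌈4294/500⌉−⌈4013/500⌉ = 9−9 = 0
n=14: ⌈4575/500⌉−⌈4294/500⌉ = 10−9 = 1  ← one
n=15: ⌈4856/500⌉−⌈4575/500⌉ = 10−10 = 0
n=16: ⌈5137/500⌉−⌈4856/500⌉ = 11−10 = 1  ← one
n=17: ⌈5418/500⌉−⌈5137/500⌉ = 11−11 = 0
n=18: ⌈5699/500⌉−⌈5418/500⌉ = 12−11 = 1  ← one
positions of the first 11 ones: 0 2 4 5 7 9 11 12 14 16 18

0 2 4 5 7 9 11 12 14 16 18


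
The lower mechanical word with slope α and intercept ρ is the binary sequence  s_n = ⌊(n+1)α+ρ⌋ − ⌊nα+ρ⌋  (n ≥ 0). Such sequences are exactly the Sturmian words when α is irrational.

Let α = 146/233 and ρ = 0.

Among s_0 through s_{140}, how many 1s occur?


88

#1s = Σ_{n=0}^{140} s_n = Σ_{n=0}^{140} (⌊(n+1)α+ρ⌋ − ⌊nα+ρ⌋)
the sum telescopes: every ⌊nα+ρ⌋ with 0 < n < 141 appears once with + and once with −, leaving ⌊141α+ρ⌋ − ⌊0·α+ρ⌋
141α + ρ = (141·146) / 233 = 20586/233
ρ = 0/233
⌊20586/233⌋ = 88,  ⌊0/233⌋ = 0
#1s = 88 − 0 = 88


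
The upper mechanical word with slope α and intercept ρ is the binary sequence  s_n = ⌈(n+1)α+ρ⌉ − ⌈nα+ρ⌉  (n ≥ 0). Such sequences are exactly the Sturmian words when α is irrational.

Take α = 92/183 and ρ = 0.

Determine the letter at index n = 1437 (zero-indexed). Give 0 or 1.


0

(n+1)α + ρ = (1438·92) / 183 = 132296/183
nα + ρ     = (1437·92) / 183 = 132204/183
⌈132296/183⌉ = 723,  ⌈132204/183⌉ = 723
s_{1437} = 723 − 723 = 0


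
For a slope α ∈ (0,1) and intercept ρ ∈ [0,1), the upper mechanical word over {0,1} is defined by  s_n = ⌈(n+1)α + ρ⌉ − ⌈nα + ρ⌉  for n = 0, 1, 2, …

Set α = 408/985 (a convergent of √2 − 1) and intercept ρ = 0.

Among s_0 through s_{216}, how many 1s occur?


#1s = Σ_{n=0}^{216} s_n = Σ_{n=0}^{216} (⌈(n+1)α+ρ⌉ − ⌈nα+ρ⌉)
the sum telescopes: every ⌈nα+ρ⌉ with 0 < n < 217 appears once with + and once with −, leaving ⌈217α+ρ⌉ − ⌈0·α+ρ⌉
217α + ρ = (217·408) / 985 = 88536/985
ρ = 0/985
⌈88536/985⌉ = 90,  ⌈0/985⌉ = 0
#1s = 90 − 0 = 90

90


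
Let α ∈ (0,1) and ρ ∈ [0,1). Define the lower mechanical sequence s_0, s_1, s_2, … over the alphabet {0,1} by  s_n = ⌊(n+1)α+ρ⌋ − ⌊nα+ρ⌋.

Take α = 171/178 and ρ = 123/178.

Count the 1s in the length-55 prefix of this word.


#1s = Σ_{n=0}^{54} s_n = Σ_{n=0}^{54} (⌊(n+1)α+ρ⌋ − ⌊nα+ρ⌋)
the sum telescopes: every ⌊nα+ρ⌋ with 0 < n < 55 appears once with + and once with −, leaving ⌊55α+ρ⌋ − ⌊0·α+ρ⌋
55α + ρ = (55·171 + 123) / 178 = 9528/178
ρ = 123/178
⌊9528/178⌋ = 53,  ⌊123/178⌋ = 0
#1s = 53 − 0 = 53

53


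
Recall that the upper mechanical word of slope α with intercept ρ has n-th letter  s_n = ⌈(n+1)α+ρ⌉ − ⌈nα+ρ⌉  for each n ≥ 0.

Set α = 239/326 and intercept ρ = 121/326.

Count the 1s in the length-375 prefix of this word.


275

#1s = Σ_{n=0}^{374} s_n = Σ_{n=0}^{374} (⌈(n+1)α+ρ⌉ − ⌈nα+ρ⌉)
the sum telescopes: every ⌈nα+ρ⌉ with 0 < n < 375 appears once with + and once with −, leaving ⌈375α+ρ⌉ − ⌈0·α+ρ⌉
375α + ρ = (375·239 + 121) / 326 = 89746/326
ρ = 121/326
⌈89746/326⌉ = 276,  ⌈121/326⌉ = 1
#1s = 276 − 1 = 275


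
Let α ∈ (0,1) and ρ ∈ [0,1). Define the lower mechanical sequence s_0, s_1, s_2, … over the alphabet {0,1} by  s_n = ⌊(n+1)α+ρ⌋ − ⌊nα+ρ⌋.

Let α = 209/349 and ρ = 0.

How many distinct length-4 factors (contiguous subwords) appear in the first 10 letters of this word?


t_n = ⌊(n·209)/349⌋ for n = 0 … 10:
  n=0…9: ⌊0/349⌋=0 ⌊209/349⌋=0 ⌊418/349⌋=1 ⌊627/349⌋=1 ⌊836/349⌋=2 ⌊1045/349⌋=2 ⌊1254/349⌋=3 ⌊1463/349⌋=4 ⌊1672/349⌋=4 ⌊1881/349⌋=5
  n=10: ⌊2090/349⌋=5
s_n = t_(n+1) − t_n for n = 0 … 9 gives
prefix = 0101011010
slide a length-4 window over [0..3] … [6..9] (7 windows); first occurrence of each distinct factor:
  [  0..  3] 0101
  [  1..  4] 1010
  [  3..  6] 1011
  [  4..  7] 0110
  [  5..  8] 1101
  (the other 2 windows repeat one of these)
distinct factors: {0101, 0110, 1010, 1011, 1101}
count = 5  (Sturmian bound for length 4 is 5)

5


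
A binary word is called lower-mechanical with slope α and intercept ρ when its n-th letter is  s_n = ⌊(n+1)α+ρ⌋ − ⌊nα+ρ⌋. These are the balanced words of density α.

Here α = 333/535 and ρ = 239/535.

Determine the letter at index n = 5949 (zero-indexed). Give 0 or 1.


0

(n+1)α + ρ = (5950·333 + 239) / 535 = 1981589/535
nα + ρ     = (5949·333 + 239) / 535 = 1981256/535
⌊1981589/535⌋ = 3703,  ⌊1981256/535⌋ = 3703
s_{5949} = 3703 − 3703 = 0


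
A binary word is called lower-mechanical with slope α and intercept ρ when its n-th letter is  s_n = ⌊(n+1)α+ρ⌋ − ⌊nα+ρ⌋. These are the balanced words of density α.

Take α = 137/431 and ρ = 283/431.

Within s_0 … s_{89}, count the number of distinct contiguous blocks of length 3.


t_n = ⌊(n·137+283)/431⌋ for n = 0 … 90:
  n=0…9: ⌊283/431⌋=0 ⌊420/431⌋=0 ⌊557/431⌋=1 ⌊694/431⌋=1 ⌊831/431⌋=1 ⌊968/431⌋=2 ⌊1105/431⌋=2 ⌊1242/431⌋=2 ⌊1379/431⌋=3 ⌊1516/431⌋=3
  n=10…19: ⌊1653/431⌋=3 ⌊1790/431⌋=4 ⌊1927/431⌋=4 ⌊2064/431⌋=4 ⌊2201/431⌋=5 ⌊2338/431⌋=5 ⌊2475/431⌋=5 ⌊2612/431⌋=6 ⌊2749/431⌋=6 ⌊2886/431⌋=6
  n=20…29: ⌊3023/431⌋=7 ⌊3160/431⌋=7 ⌊3297/431⌋=7 ⌊3434/431⌋=7 ⌊3571/431⌋=8 ⌊3708/431⌋=8 ⌊3845/431⌋=8 ⌊3982/431⌋=9 ⌊4119/431⌋=9 ⌊4256/431⌋=9
  n=30…39: ⌊4393/431⌋=10 ⌊4530/431⌋=10 ⌊4667/431⌋=10 ⌊4804/431⌋=11 ⌊4941/431⌋=11 ⌊5078/431⌋=11 ⌊5215/431⌋=12 ⌊5352/431⌋=12 ⌊5489/431⌋=12 ⌊5626/431⌋=13
  n=40…49: ⌊5763/431⌋=13 ⌊5900/431⌋=13 ⌊6037/431⌋=14 ⌊6174/431⌋=14 ⌊6311/431⌋=14 ⌊6448/431⌋=14 ⌊6585/431⌋=15 ⌊6722/431⌋=15 ⌊6859/431⌋=15 ⌊6996/431⌋=16
  n=50…59: ⌊7133/431⌋=16 ⌊7270/431⌋=16 ⌊7407/431⌋=17 ⌊7544/431⌋=17 ⌊7681/431⌋=17 ⌊7818/431⌋=18 ⌊7955/431⌋=18 ⌊8092/431⌋=18 ⌊8229/431⌋=19 ⌊8366/431⌋=19
  n=60…69: ⌊8503/431⌋=19 ⌊8640/431⌋=20 ⌊8777/431⌋=20 ⌊8914/431⌋=20 ⌊9051/431⌋=21 ⌊9188/431⌋=21 ⌊9325/431⌋=21 ⌊9462/431⌋=21 ⌊9599/431⌋=22 ⌊9736/431⌋=22
  n=70…79: ⌊9873/431⌋=22 ⌊10010/431⌋=23 ⌊10147/431⌋=23 ⌊10284/431⌋=23 ⌊10421/431⌋=24 ⌊10558/431⌋=24 ⌊10695/431⌋=24 ⌊10832/431⌋=25 ⌊10969/431⌋=25 ⌊11106/431⌋=25
  n=80…89: ⌊11243/431⌋=26 ⌊11380/431⌋=26 ⌊11517/431⌋=26 ⌊11654/431⌋=27 ⌊11791/431⌋=27 ⌊11928/431⌋=27 ⌊12065/431⌋=27 ⌊12202/431⌋=28 ⌊12339/431⌋=28 ⌊12476/431⌋=28
  n=90: ⌊12613/431⌋=29
s_n = t_(n+1) − t_n for n = 0 … 89 gives
prefix = 010010010010010010010001001001001001001001000100100100100100100100010010010010010010001001
slide a length-3 window over [0..2] … [87..89] (88 windows); first occurrence of each distinct factor:
  [  0..  2] 010
  [  1..  3] 100
  [  2..  4] 001
  [ 20.. 22] 000
  (the other 84 windows repeat one of these)
distinct factors: {000, 001, 010, 100}
count = 4  (Sturmian bound for length 3 is 4)

4
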